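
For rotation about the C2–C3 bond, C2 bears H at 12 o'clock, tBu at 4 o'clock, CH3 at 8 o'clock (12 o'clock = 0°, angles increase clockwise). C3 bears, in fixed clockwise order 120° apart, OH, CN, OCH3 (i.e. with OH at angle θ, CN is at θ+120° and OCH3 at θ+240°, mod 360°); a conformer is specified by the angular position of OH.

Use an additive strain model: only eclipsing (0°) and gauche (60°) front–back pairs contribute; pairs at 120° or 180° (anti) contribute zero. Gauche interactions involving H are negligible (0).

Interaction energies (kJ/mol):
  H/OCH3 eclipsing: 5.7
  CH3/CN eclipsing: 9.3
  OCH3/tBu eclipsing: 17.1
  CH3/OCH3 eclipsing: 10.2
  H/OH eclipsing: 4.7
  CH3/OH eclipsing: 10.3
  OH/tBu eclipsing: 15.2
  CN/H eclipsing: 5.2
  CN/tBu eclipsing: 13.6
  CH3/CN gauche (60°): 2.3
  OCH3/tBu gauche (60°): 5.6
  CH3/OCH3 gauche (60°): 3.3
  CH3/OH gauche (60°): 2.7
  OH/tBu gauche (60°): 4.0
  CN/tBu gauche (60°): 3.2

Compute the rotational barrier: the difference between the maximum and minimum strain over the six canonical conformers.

OH at 0° (eclipsed): H–OH eclipsed, tBu–CN eclipsed, CH3–OCH3 eclipsed; 4.7 + 13.6 + 10.2 = 28.5 kJ/mol.
OH at 60° (staggered): tBu–OH gauche, tBu–CN gauche, CH3–CN gauche, CH3–OCH3 gauche; 4.0 + 3.2 + 2.3 + 3.3 = 12.8 kJ/mol.
OH at 120° (eclipsed): H–OCH3 eclipsed, tBu–OH eclipsed, CH3–CN eclipsed; 5.7 + 15.2 + 9.3 = 30.2 kJ/mol.
OH at 180° (staggered): tBu–OH gauche, tBu–OCH3 gauche, CH3–OH gauche, CH3–CN gauche; 4.0 + 5.6 + 2.7 + 2.3 = 14.6 kJ/mol.
OH at 240° (eclipsed): H–CN eclipsed, tBu–OCH3 eclipsed, CH3–OH eclipsed; 5.2 + 17.1 + 10.3 = 32.6 kJ/mol.
OH at 300° (staggered): tBu–CN gauche, tBu–OCH3 gauche, CH3–OH gauche, CH3–OCH3 gauche; 3.2 + 5.6 + 2.7 + 3.3 = 14.8 kJ/mol.
Max at 240° (32.6 kJ/mol), min at 60° (12.8 kJ/mol); barrier = 19.8 kJ/mol.

19.8 kJ/mol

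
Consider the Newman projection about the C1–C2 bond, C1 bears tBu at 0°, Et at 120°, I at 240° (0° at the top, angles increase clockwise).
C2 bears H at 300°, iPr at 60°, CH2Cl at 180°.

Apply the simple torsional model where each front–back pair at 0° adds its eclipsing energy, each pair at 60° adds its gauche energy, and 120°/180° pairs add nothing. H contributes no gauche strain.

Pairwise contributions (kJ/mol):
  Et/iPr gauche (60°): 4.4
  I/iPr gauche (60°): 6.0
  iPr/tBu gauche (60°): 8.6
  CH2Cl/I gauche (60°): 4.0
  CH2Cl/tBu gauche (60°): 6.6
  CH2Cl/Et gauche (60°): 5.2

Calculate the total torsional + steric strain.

This conformer (staggered): tBu(0°)/iPr(60°) gauche 8.6; Et(120°)/iPr(60°) gauche 4.4; Et(120°)/CH2Cl(180°) gauche 5.2; I(240°)/CH2Cl(180°) gauche 4.0 → 22.2 kJ/mol.

22.2 kJ/mol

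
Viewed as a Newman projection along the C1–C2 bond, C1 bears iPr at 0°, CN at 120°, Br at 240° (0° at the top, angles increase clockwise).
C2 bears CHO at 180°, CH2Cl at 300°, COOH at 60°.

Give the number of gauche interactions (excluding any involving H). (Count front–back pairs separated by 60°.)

6

Non-H gauche pairs: iPr(0°)/CH2Cl(300°); iPr(0°)/COOH(60°); CN(120°)/CHO(180°); CN(120°)/COOH(60°); Br(240°)/CHO(180°); Br(240°)/CH2Cl(300°) — 6 interactions.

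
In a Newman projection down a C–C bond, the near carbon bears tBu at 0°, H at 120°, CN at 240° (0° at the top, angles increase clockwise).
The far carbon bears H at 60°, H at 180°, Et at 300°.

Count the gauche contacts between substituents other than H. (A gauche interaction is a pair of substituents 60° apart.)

2

Non-H gauche pairs: tBu(0°)/Et(300°); CN(240°)/Et(300°) — 2 interactions.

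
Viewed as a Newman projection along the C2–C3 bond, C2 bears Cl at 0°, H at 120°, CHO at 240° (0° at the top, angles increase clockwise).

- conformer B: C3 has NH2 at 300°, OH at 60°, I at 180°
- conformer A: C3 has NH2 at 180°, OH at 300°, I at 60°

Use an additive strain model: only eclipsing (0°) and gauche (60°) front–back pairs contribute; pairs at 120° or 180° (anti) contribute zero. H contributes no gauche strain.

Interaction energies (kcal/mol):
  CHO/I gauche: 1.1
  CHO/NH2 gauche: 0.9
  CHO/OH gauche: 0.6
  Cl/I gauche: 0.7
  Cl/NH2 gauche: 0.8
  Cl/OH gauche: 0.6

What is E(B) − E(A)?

B (staggered): Cl(0°)/NH2(300°) gauche 0.8; Cl(0°)/OH(60°) gauche 0.6; CHO(240°)/NH2(300°) gauche 0.9; CHO(240°)/I(180°) gauche 1.1 → 3.4 kcal/mol.
A (staggered): Cl(0°)/OH(300°) gauche 0.6; Cl(0°)/I(60°) gauche 0.7; CHO(240°)/NH2(180°) gauche 0.9; CHO(240°)/OH(300°) gauche 0.6 → 2.8 kcal/mol.
E(B) − E(A) = 3.4 − 2.8 = +0.6 kcal/mol.

+0.6 kcal/mol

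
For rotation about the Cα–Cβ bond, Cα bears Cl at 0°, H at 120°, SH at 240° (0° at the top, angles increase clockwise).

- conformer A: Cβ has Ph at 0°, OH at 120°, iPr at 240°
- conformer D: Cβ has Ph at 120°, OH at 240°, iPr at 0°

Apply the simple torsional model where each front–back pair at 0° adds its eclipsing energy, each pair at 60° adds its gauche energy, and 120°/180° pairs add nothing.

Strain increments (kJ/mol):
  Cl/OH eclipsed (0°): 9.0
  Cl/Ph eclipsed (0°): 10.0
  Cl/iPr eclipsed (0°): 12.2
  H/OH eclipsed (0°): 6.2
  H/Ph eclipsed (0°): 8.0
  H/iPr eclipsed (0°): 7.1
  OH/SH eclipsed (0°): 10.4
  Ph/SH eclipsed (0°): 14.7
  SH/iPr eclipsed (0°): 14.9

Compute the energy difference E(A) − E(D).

A (eclipsed): Cl(0°)/Ph(0°) eclipsed 10.0; H(120°)/OH(120°) eclipsed 6.2; SH(240°)/iPr(240°) eclipsed 14.9 → 31.1 kJ/mol.
D (eclipsed): Cl(0°)/iPr(0°) eclipsed 12.2; H(120°)/Ph(120°) eclipsed 8.0; SH(240°)/OH(240°) eclipsed 10.4 → 30.6 kJ/mol.
E(A) − E(D) = 31.1 − 30.6 = +0.5 kJ/mol.

+0.5 kJ/mol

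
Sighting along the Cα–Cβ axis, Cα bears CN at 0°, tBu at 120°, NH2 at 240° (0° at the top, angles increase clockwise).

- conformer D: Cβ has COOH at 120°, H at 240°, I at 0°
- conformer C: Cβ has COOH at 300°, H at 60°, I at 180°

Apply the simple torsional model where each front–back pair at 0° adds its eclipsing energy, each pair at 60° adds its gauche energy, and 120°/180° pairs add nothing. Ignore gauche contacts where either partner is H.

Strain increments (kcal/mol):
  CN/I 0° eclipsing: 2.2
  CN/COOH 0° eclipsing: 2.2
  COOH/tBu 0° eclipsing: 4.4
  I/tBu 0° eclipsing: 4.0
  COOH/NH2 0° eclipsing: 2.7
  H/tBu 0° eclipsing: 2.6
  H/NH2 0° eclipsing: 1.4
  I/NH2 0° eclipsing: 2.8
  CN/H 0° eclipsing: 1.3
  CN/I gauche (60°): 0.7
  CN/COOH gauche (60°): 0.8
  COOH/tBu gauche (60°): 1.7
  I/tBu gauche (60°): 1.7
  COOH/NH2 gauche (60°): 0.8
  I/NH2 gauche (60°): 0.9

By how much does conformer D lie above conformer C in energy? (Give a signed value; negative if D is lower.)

+3.8 kcal/mol

D (eclipsed): CN(0°)/I(0°) eclipsed 2.2; tBu(120°)/COOH(120°) eclipsed 4.4; NH2(240°)/H(240°) eclipsed 1.4 → 8.0 kcal/mol.
C (staggered): CN(0°)/COOH(300°) gauche 0.8; tBu(120°)/I(180°) gauche 1.7; NH2(240°)/COOH(300°) gauche 0.8; NH2(240°)/I(180°) gauche 0.9 → 4.2 kcal/mol.
E(D) − E(C) = 8.0 − 4.2 = +3.8 kcal/mol.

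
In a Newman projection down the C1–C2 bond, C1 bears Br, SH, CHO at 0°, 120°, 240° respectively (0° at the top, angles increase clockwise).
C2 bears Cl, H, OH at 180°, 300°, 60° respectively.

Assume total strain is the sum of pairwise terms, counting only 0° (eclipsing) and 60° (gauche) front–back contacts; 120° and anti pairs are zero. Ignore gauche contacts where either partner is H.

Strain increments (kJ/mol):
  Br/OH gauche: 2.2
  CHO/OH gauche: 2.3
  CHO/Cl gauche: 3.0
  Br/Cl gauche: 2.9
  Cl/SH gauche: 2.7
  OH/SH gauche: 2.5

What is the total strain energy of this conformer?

This conformer (staggered): Br(0°)/OH(60°) gauche 2.2; SH(120°)/Cl(180°) gauche 2.7; SH(120°)/OH(60°) gauche 2.5; CHO(240°)/Cl(180°) gauche 3.0 → 10.4 kJ/mol.

10.4 kJ/mol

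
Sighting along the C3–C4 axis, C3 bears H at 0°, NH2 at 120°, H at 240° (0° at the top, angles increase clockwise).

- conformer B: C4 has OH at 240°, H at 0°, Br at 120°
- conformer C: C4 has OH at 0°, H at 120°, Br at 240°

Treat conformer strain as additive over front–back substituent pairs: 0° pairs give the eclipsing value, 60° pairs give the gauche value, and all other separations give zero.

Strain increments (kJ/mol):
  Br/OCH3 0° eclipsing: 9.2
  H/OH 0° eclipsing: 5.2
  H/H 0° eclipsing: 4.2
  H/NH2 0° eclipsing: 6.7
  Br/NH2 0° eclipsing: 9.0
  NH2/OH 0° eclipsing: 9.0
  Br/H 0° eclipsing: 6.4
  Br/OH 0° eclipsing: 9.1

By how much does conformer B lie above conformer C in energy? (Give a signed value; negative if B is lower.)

B is eclipsed. H at 0° is eclipsed with H at 0° (4.2); NH2 at 120° is eclipsed with Br at 120° (9.0); H at 240° is eclipsed with OH at 240° (5.2). Total 18.4 kJ/mol.
C is eclipsed. H at 0° is eclipsed with OH at 0° (5.2); NH2 at 120° is eclipsed with H at 120° (6.7); H at 240° is eclipsed with Br at 240° (6.4). Total 18.3 kJ/mol.
E(B) − E(C) = 18.4 − 18.3 = +0.1 kJ/mol.

+0.1 kJ/mol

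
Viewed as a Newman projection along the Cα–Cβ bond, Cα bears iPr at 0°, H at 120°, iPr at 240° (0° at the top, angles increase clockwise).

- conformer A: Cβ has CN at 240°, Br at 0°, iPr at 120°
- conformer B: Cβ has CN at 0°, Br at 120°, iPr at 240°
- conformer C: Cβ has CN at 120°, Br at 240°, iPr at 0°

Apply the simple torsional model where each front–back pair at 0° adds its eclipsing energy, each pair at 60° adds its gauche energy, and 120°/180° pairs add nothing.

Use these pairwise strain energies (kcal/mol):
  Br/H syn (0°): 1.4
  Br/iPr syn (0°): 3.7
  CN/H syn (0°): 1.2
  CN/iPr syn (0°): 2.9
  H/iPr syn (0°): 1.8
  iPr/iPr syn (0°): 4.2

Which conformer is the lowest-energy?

A (eclipsed): iPr–Br eclipsed, H–iPr eclipsed, iPr–CN eclipsed; 3.7 + 1.8 + 2.9 = 8.4 kcal/mol.
B (eclipsed): iPr–CN eclipsed, H–Br eclipsed, iPr–iPr eclipsed; 2.9 + 1.4 + 4.2 = 8.5 kcal/mol.
C (eclipsed): iPr–iPr eclipsed, H–CN eclipsed, iPr–Br eclipsed; 4.2 + 1.2 + 3.7 = 9.1 kcal/mol.
A has the lowest total (8.4 kcal/mol).

A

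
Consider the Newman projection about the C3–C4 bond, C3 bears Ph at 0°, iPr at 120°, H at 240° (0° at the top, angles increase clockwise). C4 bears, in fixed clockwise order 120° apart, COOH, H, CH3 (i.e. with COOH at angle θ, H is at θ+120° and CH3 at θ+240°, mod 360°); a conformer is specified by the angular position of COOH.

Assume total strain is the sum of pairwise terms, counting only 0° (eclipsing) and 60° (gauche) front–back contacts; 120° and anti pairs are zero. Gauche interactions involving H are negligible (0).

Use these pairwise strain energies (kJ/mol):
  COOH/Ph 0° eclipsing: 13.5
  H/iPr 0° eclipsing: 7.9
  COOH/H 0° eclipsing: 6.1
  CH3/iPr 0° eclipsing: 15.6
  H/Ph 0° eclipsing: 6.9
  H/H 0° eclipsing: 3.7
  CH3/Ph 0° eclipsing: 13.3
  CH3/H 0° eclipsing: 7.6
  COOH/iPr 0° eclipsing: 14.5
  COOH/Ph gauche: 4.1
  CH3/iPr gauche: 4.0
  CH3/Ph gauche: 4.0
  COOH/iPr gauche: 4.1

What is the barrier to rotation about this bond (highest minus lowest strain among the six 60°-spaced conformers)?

COOH at 0° (eclipsed): Ph(0°)/COOH(0°) eclipsed 13.5; iPr(120°)/H(120°) eclipsed 7.9; H(240°)/CH3(240°) eclipsed 7.6 → 29.0 kJ/mol.
COOH at 60° (staggered): Ph(0°)/COOH(60°) gauche 4.1; Ph(0°)/CH3(300°) gauche 4.0; iPr(120°)/COOH(60°) gauche 4.1 → 12.2 kJ/mol.
COOH at 120° (eclipsed): Ph(0°)/CH3(0°) eclipsed 13.3; iPr(120°)/COOH(120°) eclipsed 14.5; H(240°)/H(240°) eclipsed 3.7 → 31.5 kJ/mol.
COOH at 180° (staggered): Ph(0°)/CH3(60°) gauche 4.0; iPr(120°)/COOH(180°) gauche 4.1; iPr(120°)/CH3(60°) gauche 4.0 → 12.1 kJ/mol.
COOH at 240° (eclipsed): Ph(0°)/H(0°) eclipsed 6.9; iPr(120°)/CH3(120°) eclipsed 15.6; H(240°)/COOH(240°) eclipsed 6.1 → 28.6 kJ/mol.
COOH at 300° (staggered): Ph(0°)/COOH(300°) gauche 4.1; iPr(120°)/CH3(180°) gauche 4.0 → 8.1 kJ/mol.
Max at 120° (31.5 kJ/mol), min at 300° (8.1 kJ/mol); barrier = 23.4 kJ/mol.

23.4 kJ/mol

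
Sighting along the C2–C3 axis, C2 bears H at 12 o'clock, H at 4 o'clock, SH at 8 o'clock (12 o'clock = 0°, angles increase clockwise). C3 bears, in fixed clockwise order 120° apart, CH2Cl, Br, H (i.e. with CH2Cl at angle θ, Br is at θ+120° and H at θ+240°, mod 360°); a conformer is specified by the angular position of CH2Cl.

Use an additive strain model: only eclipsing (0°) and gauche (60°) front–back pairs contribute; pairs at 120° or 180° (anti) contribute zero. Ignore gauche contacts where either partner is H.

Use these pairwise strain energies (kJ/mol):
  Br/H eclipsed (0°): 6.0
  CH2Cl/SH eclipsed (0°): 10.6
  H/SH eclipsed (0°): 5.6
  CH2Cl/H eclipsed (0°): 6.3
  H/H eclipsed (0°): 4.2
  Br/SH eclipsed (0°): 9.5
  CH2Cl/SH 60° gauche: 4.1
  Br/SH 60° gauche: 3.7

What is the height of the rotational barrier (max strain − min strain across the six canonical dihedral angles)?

CH2Cl at 0° (eclipsed): H(0°)/CH2Cl(0°) eclipsed 6.3; H(120°)/Br(120°) eclipsed 6.0; SH(240°)/H(240°) eclipsed 5.6 → 17.9 kJ/mol.
CH2Cl at 60° (staggered): SH(240°)/Br(180°) gauche 3.7 → 3.7 kJ/mol.
CH2Cl at 120° (eclipsed): H(0°)/H(0°) eclipsed 4.2; H(120°)/CH2Cl(120°) eclipsed 6.3; SH(240°)/Br(240°) eclipsed 9.5 → 20.0 kJ/mol.
CH2Cl at 180° (staggered): SH(240°)/CH2Cl(180°) gauche 4.1; SH(240°)/Br(300°) gauche 3.7 → 7.8 kJ/mol.
CH2Cl at 240° (eclipsed): H(0°)/Br(0°) eclipsed 6.0; H(120°)/H(120°) eclipsed 4.2; SH(240°)/CH2Cl(240°) eclipsed 10.6 → 20.8 kJ/mol.
CH2Cl at 300° (staggered): SH(240°)/CH2Cl(300°) gauche 4.1 → 4.1 kJ/mol.
Max at 240° (20.8 kJ/mol), min at 60° (3.7 kJ/mol); barrier = 17.1 kJ/mol.

17.1 kJ/mol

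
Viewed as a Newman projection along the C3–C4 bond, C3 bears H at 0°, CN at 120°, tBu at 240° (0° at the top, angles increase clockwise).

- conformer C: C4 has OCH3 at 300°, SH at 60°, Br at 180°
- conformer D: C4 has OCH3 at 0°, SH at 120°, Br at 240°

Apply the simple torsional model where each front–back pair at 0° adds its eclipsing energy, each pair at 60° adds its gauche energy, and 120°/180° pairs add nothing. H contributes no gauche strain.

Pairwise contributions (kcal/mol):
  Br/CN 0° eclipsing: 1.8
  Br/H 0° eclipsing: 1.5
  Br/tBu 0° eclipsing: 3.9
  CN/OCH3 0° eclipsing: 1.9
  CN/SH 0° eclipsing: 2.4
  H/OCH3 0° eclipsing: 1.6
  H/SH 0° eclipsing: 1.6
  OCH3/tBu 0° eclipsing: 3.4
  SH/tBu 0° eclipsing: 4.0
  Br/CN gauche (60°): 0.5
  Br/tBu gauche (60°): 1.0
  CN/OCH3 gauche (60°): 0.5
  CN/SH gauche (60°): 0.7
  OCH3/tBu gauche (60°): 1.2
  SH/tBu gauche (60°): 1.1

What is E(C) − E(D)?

-4.5 kcal/mol

C (staggered): CN(120°)/SH(60°) gauche 0.7; CN(120°)/Br(180°) gauche 0.5; tBu(240°)/OCH3(300°) gauche 1.2; tBu(240°)/Br(180°) gauche 1.0 → 3.4 kcal/mol.
D (eclipsed): H(0°)/OCH3(0°) eclipsed 1.6; CN(120°)/SH(120°) eclipsed 2.4; tBu(240°)/Br(240°) eclipsed 3.9 → 7.9 kcal/mol.
E(C) − E(D) = 3.4 − 7.9 = -4.5 kcal/mol.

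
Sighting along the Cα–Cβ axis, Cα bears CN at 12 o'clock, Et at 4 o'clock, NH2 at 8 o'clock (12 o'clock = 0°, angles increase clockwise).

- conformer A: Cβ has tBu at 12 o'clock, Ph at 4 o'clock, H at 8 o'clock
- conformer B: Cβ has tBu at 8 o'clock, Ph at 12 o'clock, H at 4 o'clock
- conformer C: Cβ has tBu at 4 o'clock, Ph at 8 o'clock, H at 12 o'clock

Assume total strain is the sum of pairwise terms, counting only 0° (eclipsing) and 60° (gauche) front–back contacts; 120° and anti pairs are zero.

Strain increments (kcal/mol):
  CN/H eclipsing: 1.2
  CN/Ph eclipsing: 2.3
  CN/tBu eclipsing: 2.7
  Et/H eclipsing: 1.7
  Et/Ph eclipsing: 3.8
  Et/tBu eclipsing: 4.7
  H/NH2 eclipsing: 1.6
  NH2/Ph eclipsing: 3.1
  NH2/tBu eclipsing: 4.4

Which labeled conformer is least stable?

A is eclipsed. CN at 0° is eclipsed with tBu at 0° (2.7); Et at 120° is eclipsed with Ph at 120° (3.8); NH2 at 240° is eclipsed with H at 240° (1.6). Total 8.1 kcal/mol.
B is eclipsed. CN at 0° is eclipsed with Ph at 0° (2.3); Et at 120° is eclipsed with H at 120° (1.7); NH2 at 240° is eclipsed with tBu at 240° (4.4). Total 8.4 kcal/mol.
C is eclipsed. CN at 0° is eclipsed with H at 0° (1.2); Et at 120° is eclipsed with tBu at 120° (4.7); NH2 at 240° is eclipsed with Ph at 240° (3.1). Total 9.0 kcal/mol.
C has the highest total (9.0 kcal/mol).

C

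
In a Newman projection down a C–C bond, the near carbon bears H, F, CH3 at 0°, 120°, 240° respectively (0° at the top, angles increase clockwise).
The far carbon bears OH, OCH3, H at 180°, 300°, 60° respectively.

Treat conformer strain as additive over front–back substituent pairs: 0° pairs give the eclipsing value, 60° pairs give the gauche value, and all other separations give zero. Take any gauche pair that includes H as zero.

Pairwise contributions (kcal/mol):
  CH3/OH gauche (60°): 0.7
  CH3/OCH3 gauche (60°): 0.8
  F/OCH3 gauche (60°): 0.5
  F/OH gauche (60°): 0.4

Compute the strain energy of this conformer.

1.9 kcal/mol

This conformer (staggered): F–OH gauche, CH3–OH gauche, CH3–OCH3 gauche; 0.4 + 0.7 + 0.8 = 1.9 kcal/mol.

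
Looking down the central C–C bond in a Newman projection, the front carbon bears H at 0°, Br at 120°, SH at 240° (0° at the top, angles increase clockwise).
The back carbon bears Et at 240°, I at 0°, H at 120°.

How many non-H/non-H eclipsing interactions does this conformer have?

Non-H eclipsing pairs: SH(240°)/Et(240°) — 1 interaction.

1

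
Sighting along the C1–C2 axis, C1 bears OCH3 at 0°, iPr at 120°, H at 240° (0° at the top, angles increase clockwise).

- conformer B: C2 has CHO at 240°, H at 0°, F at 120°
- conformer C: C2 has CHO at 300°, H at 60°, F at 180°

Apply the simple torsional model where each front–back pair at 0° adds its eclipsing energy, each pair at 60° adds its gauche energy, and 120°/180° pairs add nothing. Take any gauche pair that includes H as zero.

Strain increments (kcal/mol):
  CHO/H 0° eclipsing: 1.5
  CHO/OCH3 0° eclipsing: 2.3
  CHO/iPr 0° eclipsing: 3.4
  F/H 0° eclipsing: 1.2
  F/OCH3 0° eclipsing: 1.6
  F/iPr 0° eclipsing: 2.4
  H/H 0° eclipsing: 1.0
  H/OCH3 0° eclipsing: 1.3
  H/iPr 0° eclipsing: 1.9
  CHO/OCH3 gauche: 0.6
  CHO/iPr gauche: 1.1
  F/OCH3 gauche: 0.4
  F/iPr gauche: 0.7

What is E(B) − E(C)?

B (eclipsed): OCH3(0°)/H(0°) eclipsed 1.3; iPr(120°)/F(120°) eclipsed 2.4; H(240°)/CHO(240°) eclipsed 1.5 → 5.2 kcal/mol.
C (staggered): OCH3(0°)/CHO(300°) gauche 0.6; iPr(120°)/F(180°) gauche 0.7 → 1.3 kcal/mol.
E(B) − E(C) = 5.2 − 1.3 = +3.9 kcal/mol.

+3.9 kcal/mol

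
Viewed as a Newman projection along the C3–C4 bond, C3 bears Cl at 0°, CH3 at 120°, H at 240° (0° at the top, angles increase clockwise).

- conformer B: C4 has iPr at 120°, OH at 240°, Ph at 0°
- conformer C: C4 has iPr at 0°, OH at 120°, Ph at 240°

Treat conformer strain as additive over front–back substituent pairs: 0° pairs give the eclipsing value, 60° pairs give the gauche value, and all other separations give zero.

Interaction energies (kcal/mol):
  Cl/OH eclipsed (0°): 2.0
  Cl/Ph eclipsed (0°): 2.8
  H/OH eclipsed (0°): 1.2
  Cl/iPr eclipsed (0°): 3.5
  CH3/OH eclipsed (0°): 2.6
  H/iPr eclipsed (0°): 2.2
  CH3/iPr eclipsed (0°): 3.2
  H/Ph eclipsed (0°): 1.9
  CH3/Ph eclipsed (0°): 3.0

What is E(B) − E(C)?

-0.8 kcal/mol

B (eclipsed): Cl–Ph eclipsed, CH3–iPr eclipsed, H–OH eclipsed; 2.8 + 3.2 + 1.2 = 7.2 kcal/mol.
C (eclipsed): Cl–iPr eclipsed, CH3–OH eclipsed, H–Ph eclipsed; 3.5 + 2.6 + 1.9 = 8.0 kcal/mol.
E(B) − E(C) = 7.2 − 8.0 = -0.8 kcal/mol.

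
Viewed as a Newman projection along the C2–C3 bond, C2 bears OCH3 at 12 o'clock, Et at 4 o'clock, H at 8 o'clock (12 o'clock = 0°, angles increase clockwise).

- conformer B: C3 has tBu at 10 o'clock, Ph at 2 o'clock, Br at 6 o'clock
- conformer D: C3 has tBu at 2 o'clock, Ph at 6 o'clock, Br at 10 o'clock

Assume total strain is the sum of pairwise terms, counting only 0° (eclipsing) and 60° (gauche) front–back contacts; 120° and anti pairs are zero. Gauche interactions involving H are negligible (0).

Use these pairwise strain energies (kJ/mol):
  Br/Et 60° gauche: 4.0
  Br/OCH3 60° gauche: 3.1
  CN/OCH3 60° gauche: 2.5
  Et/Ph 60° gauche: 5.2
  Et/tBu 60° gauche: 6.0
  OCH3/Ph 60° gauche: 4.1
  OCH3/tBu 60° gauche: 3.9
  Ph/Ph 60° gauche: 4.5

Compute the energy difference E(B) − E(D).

-1.0 kJ/mol

B is staggered. OCH3 at 0° is gauche with tBu at 300° (3.9); OCH3 at 0° is gauche with Ph at 60° (4.1); Et at 120° is gauche with Ph at 60° (5.2); Et at 120° is gauche with Br at 180° (4.0). Total 17.2 kJ/mol.
D is staggered. OCH3 at 0° is gauche with tBu at 60° (3.9); OCH3 at 0° is gauche with Br at 300° (3.1); Et at 120° is gauche with tBu at 60° (6.0); Et at 120° is gauche with Ph at 180° (5.2). Total 18.2 kJ/mol.
E(B) − E(D) = 17.2 − 18.2 = -1.0 kJ/mol.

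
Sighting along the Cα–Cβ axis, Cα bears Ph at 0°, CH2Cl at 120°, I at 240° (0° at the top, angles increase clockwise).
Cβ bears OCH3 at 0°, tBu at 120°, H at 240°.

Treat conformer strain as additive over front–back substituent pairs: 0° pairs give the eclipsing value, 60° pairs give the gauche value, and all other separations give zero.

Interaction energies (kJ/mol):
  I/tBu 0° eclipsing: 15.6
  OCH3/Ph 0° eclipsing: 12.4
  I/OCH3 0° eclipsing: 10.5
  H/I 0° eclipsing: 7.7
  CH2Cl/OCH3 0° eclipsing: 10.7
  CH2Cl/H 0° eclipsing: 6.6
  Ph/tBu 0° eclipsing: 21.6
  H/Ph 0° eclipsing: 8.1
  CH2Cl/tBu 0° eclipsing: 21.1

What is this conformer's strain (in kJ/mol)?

This conformer (eclipsed): Ph–OCH3 eclipsed, CH2Cl–tBu eclipsed, I–H eclipsed; 12.4 + 21.1 + 7.7 = 41.2 kJ/mol.

41.2 kJ/mol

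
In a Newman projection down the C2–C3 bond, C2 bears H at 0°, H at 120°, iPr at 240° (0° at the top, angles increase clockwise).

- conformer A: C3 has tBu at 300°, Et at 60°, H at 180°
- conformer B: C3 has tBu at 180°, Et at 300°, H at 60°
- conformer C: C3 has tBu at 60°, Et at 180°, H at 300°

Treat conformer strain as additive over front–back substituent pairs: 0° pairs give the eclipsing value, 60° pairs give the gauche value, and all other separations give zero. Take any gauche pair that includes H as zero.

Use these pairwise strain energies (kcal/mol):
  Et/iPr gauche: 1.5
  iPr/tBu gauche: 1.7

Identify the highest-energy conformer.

B

A (staggered): iPr(240°)/tBu(300°) gauche 1.7 → 1.7 kcal/mol.
B (staggered): iPr(240°)/tBu(180°) gauche 1.7; iPr(240°)/Et(300°) gauche 1.5 → 3.2 kcal/mol.
C (staggered): iPr(240°)/Et(180°) gauche 1.5 → 1.5 kcal/mol.
B has the highest total (3.2 kcal/mol).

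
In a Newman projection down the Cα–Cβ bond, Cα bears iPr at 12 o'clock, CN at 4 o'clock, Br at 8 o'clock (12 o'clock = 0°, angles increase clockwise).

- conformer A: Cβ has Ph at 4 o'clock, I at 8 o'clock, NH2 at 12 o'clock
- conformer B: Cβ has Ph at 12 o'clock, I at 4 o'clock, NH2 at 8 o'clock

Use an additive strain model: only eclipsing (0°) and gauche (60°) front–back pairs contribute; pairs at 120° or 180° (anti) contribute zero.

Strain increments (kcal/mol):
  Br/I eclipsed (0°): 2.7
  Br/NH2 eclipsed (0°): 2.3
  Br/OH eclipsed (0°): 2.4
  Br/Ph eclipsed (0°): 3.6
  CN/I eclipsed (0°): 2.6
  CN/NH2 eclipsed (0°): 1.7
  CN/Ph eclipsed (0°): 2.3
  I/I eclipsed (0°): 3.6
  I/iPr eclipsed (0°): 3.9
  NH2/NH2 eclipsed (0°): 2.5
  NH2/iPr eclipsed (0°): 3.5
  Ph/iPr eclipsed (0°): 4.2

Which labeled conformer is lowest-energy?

A (eclipsed): iPr–NH2 eclipsed, CN–Ph eclipsed, Br–I eclipsed; 3.5 + 2.3 + 2.7 = 8.5 kcal/mol.
B (eclipsed): iPr–Ph eclipsed, CN–I eclipsed, Br–NH2 eclipsed; 4.2 + 2.6 + 2.3 = 9.1 kcal/mol.
A has the lowest total (8.5 kcal/mol).

A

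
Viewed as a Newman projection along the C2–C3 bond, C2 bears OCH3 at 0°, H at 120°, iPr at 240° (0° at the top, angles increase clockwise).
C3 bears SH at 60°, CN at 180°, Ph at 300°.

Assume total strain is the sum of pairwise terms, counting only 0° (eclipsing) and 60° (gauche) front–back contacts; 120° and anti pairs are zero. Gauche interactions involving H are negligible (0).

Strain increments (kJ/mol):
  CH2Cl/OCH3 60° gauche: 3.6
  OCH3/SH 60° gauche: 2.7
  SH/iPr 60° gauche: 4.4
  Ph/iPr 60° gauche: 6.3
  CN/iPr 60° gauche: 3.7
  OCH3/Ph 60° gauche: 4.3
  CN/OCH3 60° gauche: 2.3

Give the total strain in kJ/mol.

17.0 kJ/mol

This conformer (staggered): OCH3(0°)/SH(60°) gauche 2.7; OCH3(0°)/Ph(300°) gauche 4.3; iPr(240°)/CN(180°) gauche 3.7; iPr(240°)/Ph(300°) gauche 6.3 → 17.0 kJ/mol.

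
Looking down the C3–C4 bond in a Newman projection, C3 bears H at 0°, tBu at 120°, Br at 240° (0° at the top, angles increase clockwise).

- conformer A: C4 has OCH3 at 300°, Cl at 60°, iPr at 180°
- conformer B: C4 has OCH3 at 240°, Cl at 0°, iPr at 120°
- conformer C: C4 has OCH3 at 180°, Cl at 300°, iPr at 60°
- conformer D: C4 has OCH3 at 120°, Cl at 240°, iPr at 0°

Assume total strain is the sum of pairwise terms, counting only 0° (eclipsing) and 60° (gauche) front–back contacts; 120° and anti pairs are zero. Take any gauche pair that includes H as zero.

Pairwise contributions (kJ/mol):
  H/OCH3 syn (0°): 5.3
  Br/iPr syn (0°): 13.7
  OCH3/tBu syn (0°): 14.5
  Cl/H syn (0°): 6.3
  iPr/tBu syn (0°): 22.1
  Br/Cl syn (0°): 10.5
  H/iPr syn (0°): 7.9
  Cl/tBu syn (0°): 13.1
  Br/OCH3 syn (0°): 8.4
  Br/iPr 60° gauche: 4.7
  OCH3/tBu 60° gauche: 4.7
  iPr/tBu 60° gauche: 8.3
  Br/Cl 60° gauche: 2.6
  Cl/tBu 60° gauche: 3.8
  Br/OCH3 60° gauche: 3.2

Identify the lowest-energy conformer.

C

A (staggered): tBu–Cl gauche, tBu–iPr gauche, Br–OCH3 gauche, Br–iPr gauche; 3.8 + 8.3 + 3.2 + 4.7 = 20.0 kJ/mol.
B (eclipsed): H–Cl eclipsed, tBu–iPr eclipsed, Br–OCH3 eclipsed; 6.3 + 22.1 + 8.4 = 36.8 kJ/mol.
C (staggered): tBu–OCH3 gauche, tBu–iPr gauche, Br–OCH3 gauche, Br–Cl gauche; 4.7 + 8.3 + 3.2 + 2.6 = 18.8 kJ/mol.
D (eclipsed): H–iPr eclipsed, tBu–OCH3 eclipsed, Br–Cl eclipsed; 7.9 + 14.5 + 10.5 = 32.9 kJ/mol.
C has the lowest total (18.8 kJ/mol).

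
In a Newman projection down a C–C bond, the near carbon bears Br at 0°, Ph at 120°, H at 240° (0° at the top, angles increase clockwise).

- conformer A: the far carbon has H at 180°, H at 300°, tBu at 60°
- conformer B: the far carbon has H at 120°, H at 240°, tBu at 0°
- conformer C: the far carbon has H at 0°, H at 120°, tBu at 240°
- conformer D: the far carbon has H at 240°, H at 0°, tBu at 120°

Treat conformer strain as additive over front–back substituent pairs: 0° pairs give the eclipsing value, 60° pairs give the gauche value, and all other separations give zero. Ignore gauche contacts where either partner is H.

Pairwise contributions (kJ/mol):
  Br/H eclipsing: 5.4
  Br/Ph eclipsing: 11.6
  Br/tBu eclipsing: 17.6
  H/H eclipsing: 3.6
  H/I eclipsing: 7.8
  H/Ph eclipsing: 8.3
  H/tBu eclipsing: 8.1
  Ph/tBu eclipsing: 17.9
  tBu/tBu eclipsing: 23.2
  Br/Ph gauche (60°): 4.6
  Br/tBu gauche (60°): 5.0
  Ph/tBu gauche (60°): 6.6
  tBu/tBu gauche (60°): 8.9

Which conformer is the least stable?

B

A (staggered): Br–tBu gauche, Ph–tBu gauche; 5.0 + 6.6 = 11.6 kJ/mol.
B (eclipsed): Br–tBu eclipsed, Ph–H eclipsed, H–H eclipsed; 17.6 + 8.3 + 3.6 = 29.5 kJ/mol.
C (eclipsed): Br–H eclipsed, Ph–H eclipsed, H–tBu eclipsed; 5.4 + 8.3 + 8.1 = 21.8 kJ/mol.
D (eclipsed): Br–H eclipsed, Ph–tBu eclipsed, H–H eclipsed; 5.4 + 17.9 + 3.6 = 26.9 kJ/mol.
B has the highest total (29.5 kJ/mol).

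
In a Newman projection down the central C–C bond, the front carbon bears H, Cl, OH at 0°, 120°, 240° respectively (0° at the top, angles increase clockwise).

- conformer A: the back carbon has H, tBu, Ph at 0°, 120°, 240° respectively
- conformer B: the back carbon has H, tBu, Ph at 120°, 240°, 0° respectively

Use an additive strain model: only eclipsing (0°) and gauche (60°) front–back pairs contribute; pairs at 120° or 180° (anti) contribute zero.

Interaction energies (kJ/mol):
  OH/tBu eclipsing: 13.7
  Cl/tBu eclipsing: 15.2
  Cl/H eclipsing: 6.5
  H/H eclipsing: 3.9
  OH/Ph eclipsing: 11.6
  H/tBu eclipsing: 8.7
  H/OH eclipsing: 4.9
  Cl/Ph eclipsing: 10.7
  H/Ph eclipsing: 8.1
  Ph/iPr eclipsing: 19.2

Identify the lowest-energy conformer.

A (eclipsed): H(0°)/H(0°) eclipsed 3.9; Cl(120°)/tBu(120°) eclipsed 15.2; OH(240°)/Ph(240°) eclipsed 11.6 → 30.7 kJ/mol.
B (eclipsed): H(0°)/Ph(0°) eclipsed 8.1; Cl(120°)/H(120°) eclipsed 6.5; OH(240°)/tBu(240°) eclipsed 13.7 → 28.3 kJ/mol.
B has the lowest total (28.3 kJ/mol).

B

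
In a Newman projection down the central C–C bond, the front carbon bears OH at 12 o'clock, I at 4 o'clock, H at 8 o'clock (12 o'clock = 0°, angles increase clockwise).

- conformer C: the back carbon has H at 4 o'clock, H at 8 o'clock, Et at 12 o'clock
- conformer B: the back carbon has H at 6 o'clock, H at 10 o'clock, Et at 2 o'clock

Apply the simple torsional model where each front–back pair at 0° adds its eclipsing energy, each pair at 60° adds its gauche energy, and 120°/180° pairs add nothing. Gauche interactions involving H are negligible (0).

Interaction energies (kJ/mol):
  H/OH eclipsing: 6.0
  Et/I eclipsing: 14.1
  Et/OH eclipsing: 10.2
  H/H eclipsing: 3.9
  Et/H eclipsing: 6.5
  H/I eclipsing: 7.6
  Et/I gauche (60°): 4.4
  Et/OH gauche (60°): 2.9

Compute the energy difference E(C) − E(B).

+14.4 kJ/mol

C (eclipsed): OH(0°)/Et(0°) eclipsed 10.2; I(120°)/H(120°) eclipsed 7.6; H(240°)/H(240°) eclipsed 3.9 → 21.7 kJ/mol.
B (staggered): OH(0°)/Et(60°) gauche 2.9; I(120°)/Et(60°) gauche 4.4 → 7.3 kJ/mol.
E(C) − E(B) = 21.7 − 7.3 = +14.4 kJ/mol.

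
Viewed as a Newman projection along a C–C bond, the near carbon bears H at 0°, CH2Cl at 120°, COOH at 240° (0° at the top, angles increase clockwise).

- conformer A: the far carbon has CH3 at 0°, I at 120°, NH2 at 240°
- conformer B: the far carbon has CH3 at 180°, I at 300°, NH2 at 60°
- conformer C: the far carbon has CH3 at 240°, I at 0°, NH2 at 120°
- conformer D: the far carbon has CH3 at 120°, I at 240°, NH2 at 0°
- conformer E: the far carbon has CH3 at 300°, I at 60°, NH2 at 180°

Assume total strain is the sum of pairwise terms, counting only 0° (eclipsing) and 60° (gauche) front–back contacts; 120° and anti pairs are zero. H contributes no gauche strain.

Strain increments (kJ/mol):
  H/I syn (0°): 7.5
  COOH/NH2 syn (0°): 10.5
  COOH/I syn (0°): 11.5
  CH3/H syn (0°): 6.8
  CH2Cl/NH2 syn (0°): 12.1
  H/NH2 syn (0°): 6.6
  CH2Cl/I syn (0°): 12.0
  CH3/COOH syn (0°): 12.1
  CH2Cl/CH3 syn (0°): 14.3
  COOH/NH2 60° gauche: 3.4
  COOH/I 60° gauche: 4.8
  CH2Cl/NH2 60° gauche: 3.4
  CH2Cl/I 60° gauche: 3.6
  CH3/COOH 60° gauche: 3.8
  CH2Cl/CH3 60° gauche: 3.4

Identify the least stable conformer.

A (eclipsed): H(0°)/CH3(0°) eclipsed 6.8; CH2Cl(120°)/I(120°) eclipsed 12.0; COOH(240°)/NH2(240°) eclipsed 10.5 → 29.3 kJ/mol.
B (staggered): CH2Cl(120°)/CH3(180°) gauche 3.4; CH2Cl(120°)/NH2(60°) gauche 3.4; COOH(240°)/CH3(180°) gauche 3.8; COOH(240°)/I(300°) gauche 4.8 → 15.4 kJ/mol.
C (eclipsed): H(0°)/I(0°) eclipsed 7.5; CH2Cl(120°)/NH2(120°) eclipsed 12.1; COOH(240°)/CH3(240°) eclipsed 12.1 → 31.7 kJ/mol.
D (eclipsed): H(0°)/NH2(0°) eclipsed 6.6; CH2Cl(120°)/CH3(120°) eclipsed 14.3; COOH(240°)/I(240°) eclipsed 11.5 → 32.4 kJ/mol.
E (staggered): CH2Cl(120°)/I(60°) gauche 3.6; CH2Cl(120°)/NH2(180°) gauche 3.4; COOH(240°)/CH3(300°) gauche 3.8; COOH(240°)/NH2(180°) gauche 3.4 → 14.2 kJ/mol.
D has the highest total (32.4 kJ/mol).

D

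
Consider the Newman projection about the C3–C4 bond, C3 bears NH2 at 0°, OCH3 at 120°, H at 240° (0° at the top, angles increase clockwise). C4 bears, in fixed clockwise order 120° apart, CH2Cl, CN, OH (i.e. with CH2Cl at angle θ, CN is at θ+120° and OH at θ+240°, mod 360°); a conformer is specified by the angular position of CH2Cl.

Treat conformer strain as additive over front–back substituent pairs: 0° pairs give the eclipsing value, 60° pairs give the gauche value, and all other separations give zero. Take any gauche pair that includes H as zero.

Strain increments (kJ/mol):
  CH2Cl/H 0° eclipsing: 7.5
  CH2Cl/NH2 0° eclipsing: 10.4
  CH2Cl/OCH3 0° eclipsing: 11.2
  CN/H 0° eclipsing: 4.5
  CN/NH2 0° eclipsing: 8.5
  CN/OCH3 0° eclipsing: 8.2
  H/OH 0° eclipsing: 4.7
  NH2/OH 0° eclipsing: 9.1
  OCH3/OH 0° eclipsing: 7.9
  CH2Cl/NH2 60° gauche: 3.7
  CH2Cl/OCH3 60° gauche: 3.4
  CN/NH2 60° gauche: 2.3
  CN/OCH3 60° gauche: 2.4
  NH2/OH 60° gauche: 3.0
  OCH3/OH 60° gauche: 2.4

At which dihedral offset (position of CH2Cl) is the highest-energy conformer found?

CH2Cl at 0° is eclipsed. NH2 at 0° is eclipsed with CH2Cl at 0° (10.4); OCH3 at 120° is eclipsed with CN at 120° (8.2); H at 240° is eclipsed with OH at 240° (4.7). Total 23.3 kJ/mol.
CH2Cl at 60° is staggered. NH2 at 0° is gauche with CH2Cl at 60° (3.7); NH2 at 0° is gauche with OH at 300° (3.0); OCH3 at 120° is gauche with CH2Cl at 60° (3.4); OCH3 at 120° is gauche with CN at 180° (2.4). Total 12.5 kJ/mol.
CH2Cl at 120° is eclipsed. NH2 at 0° is eclipsed with OH at 0° (9.1); OCH3 at 120° is eclipsed with CH2Cl at 120° (11.2); H at 240° is eclipsed with CN at 240° (4.5). Total 24.8 kJ/mol.
CH2Cl at 180° is staggered. NH2 at 0° is gauche with CN at 300° (2.3); NH2 at 0° is gauche with OH at 60° (3.0); OCH3 at 120° is gauche with CH2Cl at 180° (3.4); OCH3 at 120° is gauche with OH at 60° (2.4). Total 11.1 kJ/mol.
CH2Cl at 240° is eclipsed. NH2 at 0° is eclipsed with CN at 0° (8.5); OCH3 at 120° is eclipsed with OH at 120° (7.9); H at 240° is eclipsed with CH2Cl at 240° (7.5). Total 23.9 kJ/mol.
CH2Cl at 300° is staggered. NH2 at 0° is gauche with CH2Cl at 300° (3.7); NH2 at 0° is gauche with CN at 60° (2.3); OCH3 at 120° is gauche with CN at 60° (2.4); OCH3 at 120° is gauche with OH at 180° (2.4). Total 10.8 kJ/mol.
The maximum (24.8 kJ/mol) occurs with CH2Cl at 120°.

120°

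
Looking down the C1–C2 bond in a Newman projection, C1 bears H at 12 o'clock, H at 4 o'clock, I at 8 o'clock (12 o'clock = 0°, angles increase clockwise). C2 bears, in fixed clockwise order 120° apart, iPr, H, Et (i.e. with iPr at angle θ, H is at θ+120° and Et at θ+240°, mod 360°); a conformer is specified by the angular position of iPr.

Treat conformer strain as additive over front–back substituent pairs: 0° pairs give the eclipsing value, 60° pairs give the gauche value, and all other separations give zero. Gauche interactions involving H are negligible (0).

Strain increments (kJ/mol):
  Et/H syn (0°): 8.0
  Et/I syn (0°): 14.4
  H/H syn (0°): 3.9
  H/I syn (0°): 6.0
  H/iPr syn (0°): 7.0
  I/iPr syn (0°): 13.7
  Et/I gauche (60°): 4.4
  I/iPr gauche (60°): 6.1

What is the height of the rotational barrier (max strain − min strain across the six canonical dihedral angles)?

21.2 kJ/mol

iPr at 0° (eclipsed): H(0°)/iPr(0°) eclipsed 7.0; H(120°)/H(120°) eclipsed 3.9; I(240°)/Et(240°) eclipsed 14.4 → 25.3 kJ/mol.
iPr at 60° (staggered): I(240°)/Et(300°) gauche 4.4 → 4.4 kJ/mol.
iPr at 120° (eclipsed): H(0°)/Et(0°) eclipsed 8.0; H(120°)/iPr(120°) eclipsed 7.0; I(240°)/H(240°) eclipsed 6.0 → 21.0 kJ/mol.
iPr at 180° (staggered): I(240°)/iPr(180°) gauche 6.1 → 6.1 kJ/mol.
iPr at 240° (eclipsed): H(0°)/H(0°) eclipsed 3.9; H(120°)/Et(120°) eclipsed 8.0; I(240°)/iPr(240°) eclipsed 13.7 → 25.6 kJ/mol.
iPr at 300° (staggered): I(240°)/iPr(300°) gauche 6.1; I(240°)/Et(180°) gauche 4.4 → 10.5 kJ/mol.
Max at 240° (25.6 kJ/mol), min at 60° (4.4 kJ/mol); barrier = 21.2 kJ/mol.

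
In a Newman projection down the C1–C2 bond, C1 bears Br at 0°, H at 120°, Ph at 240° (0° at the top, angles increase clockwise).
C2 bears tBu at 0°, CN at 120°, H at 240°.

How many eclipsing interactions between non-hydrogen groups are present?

Non-H eclipsing pairs: Br(0°)/tBu(0°) — 1 interaction.

1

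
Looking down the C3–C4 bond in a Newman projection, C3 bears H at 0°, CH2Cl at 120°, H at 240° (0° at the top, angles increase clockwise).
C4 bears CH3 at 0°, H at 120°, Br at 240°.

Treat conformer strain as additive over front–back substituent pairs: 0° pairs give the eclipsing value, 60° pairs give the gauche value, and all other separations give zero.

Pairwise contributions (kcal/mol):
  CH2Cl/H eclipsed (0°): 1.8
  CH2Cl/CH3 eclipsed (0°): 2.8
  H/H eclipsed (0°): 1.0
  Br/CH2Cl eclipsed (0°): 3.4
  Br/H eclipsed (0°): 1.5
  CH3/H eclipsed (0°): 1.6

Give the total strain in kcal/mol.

4.9 kcal/mol

This conformer (eclipsed): H–CH3 eclipsed, CH2Cl–H eclipsed, H–Br eclipsed; 1.6 + 1.8 + 1.5 = 4.9 kcal/mol.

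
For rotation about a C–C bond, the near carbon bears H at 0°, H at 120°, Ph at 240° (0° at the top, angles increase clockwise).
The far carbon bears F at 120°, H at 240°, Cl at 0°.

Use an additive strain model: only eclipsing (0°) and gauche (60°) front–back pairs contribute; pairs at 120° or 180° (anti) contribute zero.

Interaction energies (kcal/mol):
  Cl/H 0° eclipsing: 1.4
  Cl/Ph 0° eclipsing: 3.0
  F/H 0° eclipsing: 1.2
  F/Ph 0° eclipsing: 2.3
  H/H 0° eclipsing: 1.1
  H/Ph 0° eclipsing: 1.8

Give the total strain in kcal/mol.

4.4 kcal/mol

This conformer (eclipsed): H–Cl eclipsed, H–F eclipsed, Ph–H eclipsed; 1.4 + 1.2 + 1.8 = 4.4 kcal/mol.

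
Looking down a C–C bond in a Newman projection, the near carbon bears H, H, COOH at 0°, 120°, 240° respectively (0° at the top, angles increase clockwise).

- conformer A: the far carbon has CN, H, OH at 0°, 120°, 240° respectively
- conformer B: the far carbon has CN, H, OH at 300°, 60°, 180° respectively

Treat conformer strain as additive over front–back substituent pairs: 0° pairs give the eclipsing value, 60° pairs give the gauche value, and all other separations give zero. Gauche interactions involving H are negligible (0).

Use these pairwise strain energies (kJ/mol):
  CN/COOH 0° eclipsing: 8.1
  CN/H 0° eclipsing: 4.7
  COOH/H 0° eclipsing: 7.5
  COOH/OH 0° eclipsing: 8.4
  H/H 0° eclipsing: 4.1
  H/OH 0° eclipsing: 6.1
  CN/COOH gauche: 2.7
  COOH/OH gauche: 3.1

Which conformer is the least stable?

A (eclipsed): H(0°)/CN(0°) eclipsed 4.7; H(120°)/H(120°) eclipsed 4.1; COOH(240°)/OH(240°) eclipsed 8.4 → 17.2 kJ/mol.
B (staggered): COOH(240°)/CN(300°) gauche 2.7; COOH(240°)/OH(180°) gauche 3.1 → 5.8 kJ/mol.
A has the highest total (17.2 kJ/mol).

A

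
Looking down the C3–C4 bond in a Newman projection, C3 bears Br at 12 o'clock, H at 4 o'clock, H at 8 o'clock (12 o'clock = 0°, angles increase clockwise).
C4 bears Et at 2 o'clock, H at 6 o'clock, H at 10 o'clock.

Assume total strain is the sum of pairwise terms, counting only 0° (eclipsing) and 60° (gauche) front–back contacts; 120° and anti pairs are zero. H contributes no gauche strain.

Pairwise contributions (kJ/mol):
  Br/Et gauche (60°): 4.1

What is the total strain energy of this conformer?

This conformer (staggered): Br(0°)/Et(60°) gauche 4.1 → 4.1 kJ/mol.

4.1 kJ/mol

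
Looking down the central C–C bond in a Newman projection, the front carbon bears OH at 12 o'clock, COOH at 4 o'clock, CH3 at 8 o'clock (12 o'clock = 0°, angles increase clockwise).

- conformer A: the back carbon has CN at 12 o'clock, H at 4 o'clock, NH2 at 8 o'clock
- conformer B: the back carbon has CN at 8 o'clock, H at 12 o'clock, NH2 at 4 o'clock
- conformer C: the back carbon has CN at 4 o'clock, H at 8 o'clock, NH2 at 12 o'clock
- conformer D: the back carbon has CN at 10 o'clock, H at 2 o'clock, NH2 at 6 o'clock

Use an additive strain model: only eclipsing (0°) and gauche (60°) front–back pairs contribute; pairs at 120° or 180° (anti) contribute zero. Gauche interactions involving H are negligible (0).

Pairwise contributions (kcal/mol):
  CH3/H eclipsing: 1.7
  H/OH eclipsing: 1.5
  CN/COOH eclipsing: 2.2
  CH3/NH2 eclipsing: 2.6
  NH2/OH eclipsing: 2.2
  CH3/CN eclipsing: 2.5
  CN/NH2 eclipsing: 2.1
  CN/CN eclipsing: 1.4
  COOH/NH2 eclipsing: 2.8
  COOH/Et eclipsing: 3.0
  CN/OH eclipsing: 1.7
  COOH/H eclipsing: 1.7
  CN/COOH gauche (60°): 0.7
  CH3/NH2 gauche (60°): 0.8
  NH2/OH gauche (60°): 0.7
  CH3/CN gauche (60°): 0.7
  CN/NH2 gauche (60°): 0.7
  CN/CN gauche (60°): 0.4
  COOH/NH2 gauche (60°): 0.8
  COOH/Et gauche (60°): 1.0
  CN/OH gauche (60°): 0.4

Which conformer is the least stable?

A (eclipsed): OH–CN eclipsed, COOH–H eclipsed, CH3–NH2 eclipsed; 1.7 + 1.7 + 2.6 = 6.0 kcal/mol.
B (eclipsed): OH–H eclipsed, COOH–NH2 eclipsed, CH3–CN eclipsed; 1.5 + 2.8 + 2.5 = 6.8 kcal/mol.
C (eclipsed): OH–NH2 eclipsed, COOH–CN eclipsed, CH3–H eclipsed; 2.2 + 2.2 + 1.7 = 6.1 kcal/mol.
D (staggered): OH–CN gauche, COOH–NH2 gauche, CH3–CN gauche, CH3–NH2 gauche; 0.4 + 0.8 + 0.7 + 0.8 = 2.7 kcal/mol.
B has the highest total (6.8 kcal/mol).

B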